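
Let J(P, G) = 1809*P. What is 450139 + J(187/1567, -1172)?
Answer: 705706096/1567 ≈ 4.5036e+5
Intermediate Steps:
450139 + J(187/1567, -1172) = 450139 + 1809*(187/1567) = 450139 + 338283/1567 = 705706096/1567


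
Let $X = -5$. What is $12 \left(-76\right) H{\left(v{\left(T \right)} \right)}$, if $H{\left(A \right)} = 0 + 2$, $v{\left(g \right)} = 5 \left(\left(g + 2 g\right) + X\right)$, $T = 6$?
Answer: $-1824$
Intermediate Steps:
$v{\left(g \right)} = -25 + 15 g$ ($v{\left(g \right)} = 5 \left(\left(g + 2 g\right) - 5\right) = 5 \left(3 g - 5\right) = 5 \left(-5 + 3 g\right) = -25 + 15 g$)
$H{\left(A \right)} = 2$
$12 \left(-76\right) H{\left(v{\left(T \right)} \right)} = 12 \left(-76\right) 2 = \left(-912\right) 2 = -1824$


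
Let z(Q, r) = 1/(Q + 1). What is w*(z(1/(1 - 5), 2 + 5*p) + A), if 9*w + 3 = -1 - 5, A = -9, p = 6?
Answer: 23/3 ≈ 7.6667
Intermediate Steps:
z(Q, r) = 1/(1 + Q)
w = -1 (w = -⅓ + (-1 - 5)/9 = -⅓ + (⅑)*(-6) = -⅓ - ⅔ = -1)
w*(z(1/(1 - 5), 2 + 5*p) + A) = -(1/(1 + 1/(1 - 5)) - 9) = -(1/(1 + 1/(-4)) - 9) = -(1/(1 - ¼) - 9) = -(1/(¾) - 9) = -(4/3 - 9) = -1*(-23/3) = 23/3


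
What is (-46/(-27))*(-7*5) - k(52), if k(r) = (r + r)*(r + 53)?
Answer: -296450/27 ≈ -10980.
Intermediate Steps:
k(r) = 2*r*(53 + r) (k(r) = (2*r)*(53 + r) = 2*r*(53 + r))
(-46/(-27))*(-7*5) - k(52) = (-46/(-27))*(-7*5) - 2*52*(53 + 52) = -46*(-1/27)*(-35) - 2*52*105 = (46/27)*(-35) - 1*10920 = -1610/27 - 10920 = -296450/27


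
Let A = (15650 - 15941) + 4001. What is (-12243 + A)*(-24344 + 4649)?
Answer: 168057435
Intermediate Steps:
A = 3710 (A = -291 + 4001 = 3710)
(-12243 + A)*(-24344 + 4649) = (-12243 + 3710)*(-24344 + 4649) = -8533*(-19695) = 168057435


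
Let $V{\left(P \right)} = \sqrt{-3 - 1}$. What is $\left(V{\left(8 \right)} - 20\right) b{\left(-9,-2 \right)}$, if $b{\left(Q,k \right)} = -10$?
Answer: $200 - 20 i \approx 200.0 - 20.0 i$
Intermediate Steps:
$V{\left(P \right)} = 2 i$ ($V{\left(P \right)} = \sqrt{-4} = 2 i$)
$\left(V{\left(8 \right)} - 20\right) b{\left(-9,-2 \right)} = \left(2 i - 20\right) \left(-10\right) = \left(-20 + 2 i\right) \left(-10\right) = 200 - 20 i$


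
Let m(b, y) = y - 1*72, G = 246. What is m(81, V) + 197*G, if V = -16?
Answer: 48374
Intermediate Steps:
m(b, y) = -72 + y (m(b, y) = y - 72 = -72 + y)
m(81, V) + 197*G = (-72 - 16) + 197*246 = -88 + 48462 = 48374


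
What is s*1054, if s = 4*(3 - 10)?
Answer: -29512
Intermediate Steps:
s = -28 (s = 4*(-7) = -28)
s*1054 = -28*1054 = -29512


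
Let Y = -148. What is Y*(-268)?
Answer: 39664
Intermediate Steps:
Y*(-268) = -148*(-268) = 39664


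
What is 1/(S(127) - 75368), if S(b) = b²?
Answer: -1/59239 ≈ -1.6881e-5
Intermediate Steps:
1/(S(127) - 75368) = 1/(127² - 75368) = 1/(16129 - 75368) = 1/(-59239) = -1/59239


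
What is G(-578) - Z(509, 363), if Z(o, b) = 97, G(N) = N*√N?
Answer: -97 - 9826*I*√2 ≈ -97.0 - 13896.0*I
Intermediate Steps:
G(N) = N^(3/2)
G(-578) - Z(509, 363) = (-578)^(3/2) - 1*97 = -9826*I*√2 - 97 = -97 - 9826*I*√2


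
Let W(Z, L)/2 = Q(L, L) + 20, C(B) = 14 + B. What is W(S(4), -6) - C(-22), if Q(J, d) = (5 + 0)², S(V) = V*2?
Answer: 98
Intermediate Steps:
S(V) = 2*V
Q(J, d) = 25 (Q(J, d) = 5² = 25)
W(Z, L) = 90 (W(Z, L) = 2*(25 + 20) = 2*45 = 90)
W(S(4), -6) - C(-22) = 90 - (14 - 22) = 90 - 1*(-8) = 90 + 8 = 98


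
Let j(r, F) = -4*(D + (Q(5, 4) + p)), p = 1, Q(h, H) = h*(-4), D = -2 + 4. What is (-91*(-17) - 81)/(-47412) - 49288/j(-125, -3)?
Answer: -292117793/403002 ≈ -724.85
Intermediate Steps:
D = 2
Q(h, H) = -4*h
j(r, F) = 68 (j(r, F) = -4*(2 + (-4*5 + 1)) = -4*(2 + (-20 + 1)) = -4*(2 - 19) = -4*(-17) = 68)
(-91*(-17) - 81)/(-47412) - 49288/j(-125, -3) = (-91*(-17) - 81)/(-47412) - 49288/68 = (1547 - 81)*(-1/47412) - 49288*1/68 = 1466*(-1/47412) - 12322/17 = -733/23706 - 12322/17 = -292117793/403002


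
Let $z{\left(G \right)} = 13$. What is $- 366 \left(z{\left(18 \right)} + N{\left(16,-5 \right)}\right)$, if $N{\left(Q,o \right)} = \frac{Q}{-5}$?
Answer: $- \frac{17934}{5} \approx -3586.8$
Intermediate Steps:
$N{\left(Q,o \right)} = - \frac{Q}{5}$ ($N{\left(Q,o \right)} = Q \left(- \frac{1}{5}\right) = - \frac{Q}{5}$)
$- 366 \left(z{\left(18 \right)} + N{\left(16,-5 \right)}\right) = - 366 \left(13 - \frac{16}{5}\right) = \left(-366\right) \frac{49}{5} = - \frac{17934}{5}$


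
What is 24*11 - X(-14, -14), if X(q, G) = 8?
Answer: 256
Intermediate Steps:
24*11 - X(-14, -14) = 24*11 - 1*8 = 264 - 8 = 256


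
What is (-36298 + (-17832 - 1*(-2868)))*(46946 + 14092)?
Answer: -3128929956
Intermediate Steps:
(-36298 + (-17832 - 1*(-2868)))*(46946 + 14092) = (-36298 + (-17832 + 2868))*61038 = (-36298 - 14964)*61038 = -51262*61038 = -3128929956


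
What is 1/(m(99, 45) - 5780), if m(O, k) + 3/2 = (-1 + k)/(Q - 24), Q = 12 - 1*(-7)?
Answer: -10/57903 ≈ -0.00017270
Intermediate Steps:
Q = 19 (Q = 12 + 7 = 19)
m(O, k) = -13/10 - k/5 (m(O, k) = -3/2 + (-1 + k)/(19 - 24) = -3/2 + (-1 + k)/(-5) = -3/2 + (-1 + k)*(-⅕) = -3/2 + (⅕ - k/5) = -13/10 - k/5)
1/(m(99, 45) - 5780) = 1/((-13/10 - ⅕*45) - 5780) = 1/((-13/10 - 9) - 5780) = 1/(-103/10 - 5780) = 1/(-57903/10) = -10/57903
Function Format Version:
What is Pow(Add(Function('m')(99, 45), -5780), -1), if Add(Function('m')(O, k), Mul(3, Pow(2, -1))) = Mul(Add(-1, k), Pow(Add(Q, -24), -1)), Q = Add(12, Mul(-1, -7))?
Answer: Rational(-10, 57903) ≈ -0.00017270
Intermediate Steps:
Q = 19 (Q = Add(12, 7) = 19)
Function('m')(O, k) = Add(Rational(-13, 10), Mul(Rational(-1, 5), k)) (Function('m')(O, k) = Add(Rational(-3, 2), Mul(Add(-1, k), Pow(Add(19, -24), -1))) = Add(Rational(-3, 2), Mul(Add(-1, k), Pow(-5, -1))) = Add(Rational(-3, 2), Mul(Add(-1, k), Rational(-1, 5))) = Add(Rational(-3, 2), Add(Rational(1, 5), Mul(Rational(-1, 5), k))) = Add(Rational(-13, 10), Mul(Rational(-1, 5), k)))
Pow(Add(Function('m')(99, 45), -5780), -1) = Pow(Add(Add(Rational(-13, 10), Mul(Rational(-1, 5), 45)), -5780), -1) = Pow(Add(Add(Rational(-13, 10), -9), -5780), -1) = Pow(Add(Rational(-103, 10), -5780), -1) = Pow(Rational(-57903, 10), -1) = Rational(-10, 57903)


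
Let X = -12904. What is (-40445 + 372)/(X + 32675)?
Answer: -40073/19771 ≈ -2.0269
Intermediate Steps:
(-40445 + 372)/(X + 32675) = (-40445 + 372)/(-12904 + 32675) = -40073/19771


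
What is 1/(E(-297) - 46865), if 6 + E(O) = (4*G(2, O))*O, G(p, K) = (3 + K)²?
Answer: -1/102732839 ≈ -9.7340e-9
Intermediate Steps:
E(O) = -6 + 4*O*(3 + O)² (E(O) = -6 + (4*(3 + O)²)*O = -6 + 4*O*(3 + O)²)
1/(E(-297) - 46865) = 1/((-6 + 4*(-297)*(3 - 297)²) - 46865) = 1/((-6 + 4*(-297)*(-294)²) - 46865) = 1/((-6 + 4*(-297)*86436) - 46865) = 1/((-6 - 102685968) - 46865) = 1/(-102685974 - 46865) = 1/(-102732839) = -1/102732839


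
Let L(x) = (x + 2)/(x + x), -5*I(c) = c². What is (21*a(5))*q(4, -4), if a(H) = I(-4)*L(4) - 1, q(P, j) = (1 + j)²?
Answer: -3213/5 ≈ -642.60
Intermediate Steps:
I(c) = -c²/5
L(x) = (2 + x)/(2*x) (L(x) = (2 + x)/((2*x)) = (2 + x)*(1/(2*x)) = (2 + x)/(2*x))
a(H) = -17/5 (a(H) = (-⅕*(-4)²)*((½)*(2 + 4)/4) - 1 = (-⅕*16)*((½)*(¼)*6) - 1 = -16/5*¾ - 1 = -12/5 - 1 = -17/5)
(21*a(5))*q(4, -4) = (21*(-17/5))*(1 - 4)² = -357/5*(-3)² = -357/5*9 = -3213/5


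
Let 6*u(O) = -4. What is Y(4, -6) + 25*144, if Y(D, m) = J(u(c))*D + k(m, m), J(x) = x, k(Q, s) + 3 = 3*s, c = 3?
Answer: 10729/3 ≈ 3576.3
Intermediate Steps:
k(Q, s) = -3 + 3*s
u(O) = -⅔ (u(O) = (⅙)*(-4) = -⅔)
Y(D, m) = -3 + 3*m - 2*D/3 (Y(D, m) = -2*D/3 + (-3 + 3*m) = -3 + 3*m - 2*D/3)
Y(4, -6) + 25*144 = (-3 + 3*(-6) - ⅔*4) + 25*144 = (-3 - 18 - 8/3) + 3600 = -71/3 + 3600 = 10729/3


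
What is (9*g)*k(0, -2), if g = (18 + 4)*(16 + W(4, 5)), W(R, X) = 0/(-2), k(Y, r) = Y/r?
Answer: 0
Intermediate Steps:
W(R, X) = 0 (W(R, X) = 0*(-½) = 0)
g = 352 (g = (18 + 4)*(16 + 0) = 22*16 = 352)
(9*g)*k(0, -2) = (9*352)*(0/(-2)) = 3168*(0*(-½)) = 3168*0 = 0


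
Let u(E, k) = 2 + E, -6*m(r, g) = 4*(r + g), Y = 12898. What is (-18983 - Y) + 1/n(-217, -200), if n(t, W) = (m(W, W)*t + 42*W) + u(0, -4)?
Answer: -6337751517/198794 ≈ -31881.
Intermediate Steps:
m(r, g) = -2*g/3 - 2*r/3 (m(r, g) = -2*(r + g)/3 = -2*(g + r)/3 = -(4*g + 4*r)/6 = -2*g/3 - 2*r/3)
n(t, W) = 2 + 42*W - 4*W*t/3 (n(t, W) = ((-2*W/3 - 2*W/3)*t + 42*W) + (2 + 0) = ((-4*W/3)*t + 42*W) + 2 = (-4*W*t/3 + 42*W) + 2 = (42*W - 4*W*t/3) + 2 = 2 + 42*W - 4*W*t/3)
(-18983 - Y) + 1/n(-217, -200) = (-18983 - 1*12898) + 1/(2 + 42*(-200) - 4/3*(-200)*(-217)) = (-18983 - 12898) + 1/(2 - 8400 - 173600/3) = -31881 + 1/(-198794/3) = -31881 - 3/198794 = -6337751517/198794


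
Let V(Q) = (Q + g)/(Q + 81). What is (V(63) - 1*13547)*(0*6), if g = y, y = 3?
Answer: 0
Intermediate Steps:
g = 3
V(Q) = (3 + Q)/(81 + Q) (V(Q) = (Q + 3)/(Q + 81) = (3 + Q)/(81 + Q))
(V(63) - 1*13547)*(0*6) = ((3 + 63)/(81 + 63) - 1*13547)*(0*6) = (66/144 - 13547)*0 = ((1/144)*66 - 13547)*0 = (11/24 - 13547)*0 = -325117/24*0 = 0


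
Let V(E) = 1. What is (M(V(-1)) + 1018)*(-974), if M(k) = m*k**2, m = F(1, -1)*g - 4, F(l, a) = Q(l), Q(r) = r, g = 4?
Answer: -991532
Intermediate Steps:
F(l, a) = l
m = 0 (m = 1*4 - 4 = 4 - 4 = 0)
M(k) = 0 (M(k) = 0*k**2 = 0)
(M(V(-1)) + 1018)*(-974) = (0 + 1018)*(-974) = 1018*(-974) = -991532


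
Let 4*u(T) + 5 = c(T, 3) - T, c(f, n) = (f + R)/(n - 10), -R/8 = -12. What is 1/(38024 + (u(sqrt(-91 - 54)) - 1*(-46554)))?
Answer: 2286396/193368104141 + 224*I*sqrt(145)/5607675020089 ≈ 1.1824e-5 + 4.81e-10*I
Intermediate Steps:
R = 96 (R = -8*(-12) = 96)
c(f, n) = (96 + f)/(-10 + n) (c(f, n) = (f + 96)/(n - 10) = (96 + f)/(-10 + n))
u(T) = -131/28 - 2*T/7 (u(T) = -5/4 + ((96 + T)/(-10 + 3) - T)/4 = -5/4 + ((96 + T)/(-7) - T)/4 = -5/4 + (-(96 + T)/7 - T)/4 = -5/4 + ((-96/7 - T/7) - T)/4 = -5/4 + (-96/7 - 8*T/7)/4 = -5/4 + (-24/7 - 2*T/7) = -131/28 - 2*T/7)
1/(38024 + (u(sqrt(-91 - 54)) - 1*(-46554))) = 1/(38024 + ((-131/28 - 2*sqrt(-91 - 54)/7) - 1*(-46554))) = 1/(38024 + ((-131/28 - 2*I*sqrt(145)/7) + 46554)) = 1/(38024 + (1303381/28 - 2*I*sqrt(145)/7)) = 1/(2368053/28 - 2*I*sqrt(145)/7)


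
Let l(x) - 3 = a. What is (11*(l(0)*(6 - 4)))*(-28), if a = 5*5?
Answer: -17248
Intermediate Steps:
a = 25
l(x) = 28 (l(x) = 3 + 25 = 28)
(11*(l(0)*(6 - 4)))*(-28) = (11*(28*(6 - 4)))*(-28) = (11*(28*2))*(-28) = (11*56)*(-28) = 616*(-28) = -17248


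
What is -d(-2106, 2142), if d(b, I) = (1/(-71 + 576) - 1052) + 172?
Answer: 444399/505 ≈ 880.00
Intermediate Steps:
d(b, I) = -444399/505 (d(b, I) = (1/505 - 1052) + 172 = -531259/505 + 172 = -444399/505)
-d(-2106, 2142) = -1*(-444399/505) = 444399/505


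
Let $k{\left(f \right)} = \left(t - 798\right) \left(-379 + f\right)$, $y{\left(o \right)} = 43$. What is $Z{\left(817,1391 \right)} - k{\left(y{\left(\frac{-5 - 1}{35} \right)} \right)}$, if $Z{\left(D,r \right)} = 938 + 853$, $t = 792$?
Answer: $-225$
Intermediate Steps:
$Z{\left(D,r \right)} = 1791$
$k{\left(f \right)} = 2274 - 6 f$ ($k{\left(f \right)} = \left(792 - 798\right) \left(-379 + f\right) = - 6 \left(-379 + f\right) = 2274 - 6 f$)
$Z{\left(817,1391 \right)} - k{\left(y{\left(\frac{-5 - 1}{35} \right)} \right)} = 1791 - \left(2274 - 258\right) = 1791 - 2016 = -225$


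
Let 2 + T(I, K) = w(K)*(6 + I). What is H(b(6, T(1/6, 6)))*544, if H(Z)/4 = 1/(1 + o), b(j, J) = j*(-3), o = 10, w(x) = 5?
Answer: 2176/11 ≈ 197.82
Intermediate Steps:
T(I, K) = 28 + 5*I (T(I, K) = -2 + 5*(6 + I) = -2 + (30 + 5*I) = 28 + 5*I)
b(j, J) = -3*j
H(Z) = 4/11 (H(Z) = 4/(1 + 10) = 4/11)
H(b(6, T(1/6, 6)))*544 = (4/11)*544 = 2176/11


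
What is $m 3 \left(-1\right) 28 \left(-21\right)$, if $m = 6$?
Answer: $10584$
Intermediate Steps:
$m 3 \left(-1\right) 28 \left(-21\right) = 6 \cdot 3 \left(-1\right) 28 \left(-21\right) = 18 \left(-1\right) 28 \left(-21\right) = \left(-18\right) 28 \left(-21\right) = \left(-504\right) \left(-21\right) = 10584$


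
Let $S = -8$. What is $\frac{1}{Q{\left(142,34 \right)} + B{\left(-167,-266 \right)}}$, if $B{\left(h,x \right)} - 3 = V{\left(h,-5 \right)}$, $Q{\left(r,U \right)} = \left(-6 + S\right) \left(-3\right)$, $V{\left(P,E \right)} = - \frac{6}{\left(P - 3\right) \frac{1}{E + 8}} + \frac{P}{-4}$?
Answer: $\frac{340}{29531} \approx 0.011513$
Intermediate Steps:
$V{\left(P,E \right)} = - \frac{P}{4} - \frac{6 \left(8 + E\right)}{-3 + P}$ ($V{\left(P,E \right)} = - \frac{6}{\left(-3 + P\right) \frac{1}{8 + E}} + P \left(- \frac{1}{4}\right) = - \frac{6}{\frac{1}{8 + E} \left(-3 + P\right)} - \frac{P}{4} = - 6 \frac{8 + E}{-3 + P} - \frac{P}{4} = - \frac{6 \left(8 + E\right)}{-3 + P} - \frac{P}{4} = - \frac{P}{4} - \frac{6 \left(8 + E\right)}{-3 + P}$)
$Q{\left(r,U \right)} = 42$ ($Q{\left(r,U \right)} = \left(-6 - 8\right) \left(-3\right) = \left(-14\right) \left(-3\right) = 42$)
$B{\left(h,x \right)} = 3 + \frac{-72 - h^{2} + 3 h}{4 \left(-3 + h\right)}$ ($B{\left(h,x \right)} = 3 + \frac{-192 - h^{2} - -120 + 3 h}{4 \left(-3 + h\right)} = 3 + \frac{-192 - h^{2} + 120 + 3 h}{4 \left(-3 + h\right)} = 3 + \frac{-72 - h^{2} + 3 h}{4 \left(-3 + h\right)}$)
$\frac{1}{Q{\left(142,34 \right)} + B{\left(-167,-266 \right)}} = \frac{1}{42 + \frac{-108 - \left(-167\right)^{2} + 15 \left(-167\right)}{4 \left(-3 - 167\right)}} = \frac{1}{42 + \frac{-108 - 27889 - 2505}{4 \left(-170\right)}} = \frac{1}{42 + \frac{1}{4} \left(- \frac{1}{170}\right) \left(-108 - 27889 - 2505\right)} = \frac{1}{42 + \frac{1}{4} \left(- \frac{1}{170}\right) \left(-30502\right)} = \frac{1}{42 + \frac{15251}{340}} = \frac{1}{\frac{29531}{340}} = \frac{340}{29531}$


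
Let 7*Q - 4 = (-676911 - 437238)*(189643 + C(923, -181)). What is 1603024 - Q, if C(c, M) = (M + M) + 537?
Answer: 211496756046/7 ≈ 3.0214e+10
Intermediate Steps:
C(c, M) = 537 + 2*M (C(c, M) = 2*M + 537 = 537 + 2*M)
Q = -211485534878/7 (Q = 4/7 + ((-676911 - 437238)*(189643 + (537 + 2*(-181))))/7 = 4/7 + (-1114149*(189643 + (537 - 362)))/7 = 4/7 + (-1114149*(189643 + 175))/7 = 4/7 + (-1114149*189818)/7 = 4/7 + (⅐)*(-211485534882) = 4/7 - 211485534882/7 = -211485534878/7 ≈ -3.0212e+10)
1603024 - Q = 1603024 - 1*(-211485534878/7) = 1603024 + 211485534878/7 = 211496756046/7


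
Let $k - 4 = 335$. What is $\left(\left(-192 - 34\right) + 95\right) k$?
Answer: $-44409$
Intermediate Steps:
$k = 339$ ($k = 4 + 335 = 339$)
$\left(\left(-192 - 34\right) + 95\right) k = \left(\left(-192 - 34\right) + 95\right) 339 = \left(-226 + 95\right) 339 = \left(-131\right) 339 = -44409$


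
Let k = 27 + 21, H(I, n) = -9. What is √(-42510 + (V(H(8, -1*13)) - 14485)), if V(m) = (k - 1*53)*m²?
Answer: 10*I*√574 ≈ 239.58*I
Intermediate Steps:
k = 48
V(m) = -5*m² (V(m) = (48 - 1*53)*m² = (48 - 53)*m² = -5*m²)
√(-42510 + (V(H(8, -1*13)) - 14485)) = √(-42510 + (-5*(-9)² - 14485)) = √(-42510 + (-5*81 - 14485)) = √(-42510 + (-405 - 14485)) = √(-42510 - 14890) = √(-57400) = 10*I*√574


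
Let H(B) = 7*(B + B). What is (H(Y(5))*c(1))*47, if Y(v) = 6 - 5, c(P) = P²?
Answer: 658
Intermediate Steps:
Y(v) = 1
H(B) = 14*B (H(B) = 7*(2*B) = 14*B)
(H(Y(5))*c(1))*47 = ((14*1)*1²)*47 = (14*1)*47 = 14*47 = 658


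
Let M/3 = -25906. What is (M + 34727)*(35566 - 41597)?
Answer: 259278721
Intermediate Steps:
M = -77718 (M = 3*(-25906) = -77718)
(M + 34727)*(35566 - 41597) = (-77718 + 34727)*(35566 - 41597) = -42991*(-6031) = 259278721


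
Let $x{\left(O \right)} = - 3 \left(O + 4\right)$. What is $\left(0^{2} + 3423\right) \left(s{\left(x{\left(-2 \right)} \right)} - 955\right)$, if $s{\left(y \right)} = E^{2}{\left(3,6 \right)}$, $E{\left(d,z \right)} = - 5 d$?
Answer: $-2498790$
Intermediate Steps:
$x{\left(O \right)} = -12 - 3 O$ ($x{\left(O \right)} = - 3 \left(4 + O\right) = -12 - 3 O$)
$s{\left(y \right)} = 225$ ($s{\left(y \right)} = \left(\left(-5\right) 3\right)^{2} = \left(-15\right)^{2} = 225$)
$\left(0^{2} + 3423\right) \left(s{\left(x{\left(-2 \right)} \right)} - 955\right) = \left(0^{2} + 3423\right) \left(225 - 955\right) = \left(0 + 3423\right) \left(-730\right) = 3423 \left(-730\right) = -2498790$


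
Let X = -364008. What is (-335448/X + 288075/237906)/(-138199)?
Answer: -2564815229/166222085805366 ≈ -1.5430e-5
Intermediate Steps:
(-335448/X + 288075/237906)/(-138199) = (-335448/(-364008) + 288075/237906)/(-138199) = (-335448*(-1/364008) + 288075*(1/237906))*(-1/138199) = (13977/15167 + 96025/79302)*(-1/138199) = (2564815229/1202773434)*(-1/138199) = -2564815229/166222085805366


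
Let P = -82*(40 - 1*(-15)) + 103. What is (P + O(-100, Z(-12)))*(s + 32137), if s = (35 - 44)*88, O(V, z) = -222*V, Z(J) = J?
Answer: 557721585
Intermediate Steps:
s = -792 (s = -9*88 = -792)
P = -4407 (P = -82*(40 + 15) + 103 = -82*55 + 103 = -4510 + 103 = -4407)
(P + O(-100, Z(-12)))*(s + 32137) = (-4407 - 222*(-100))*(-792 + 32137) = (-4407 + 22200)*31345 = 17793*31345 = 557721585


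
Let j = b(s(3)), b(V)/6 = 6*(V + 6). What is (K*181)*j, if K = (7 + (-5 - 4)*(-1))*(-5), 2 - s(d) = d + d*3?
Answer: 2085120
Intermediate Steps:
s(d) = 2 - 4*d (s(d) = 2 - (d + d*3) = 2 - (d + 3*d) = 2 - 4*d)
b(V) = 216 + 36*V (b(V) = 6*(6*(V + 6)) = 6*(6*(6 + V)) = 6*(36 + 6*V) = 216 + 36*V)
K = -80 (K = (7 - 9*(-1))*(-5) = (7 + 9)*(-5) = 16*(-5) = -80)
j = -144 (j = 216 + 36*(2 - 4*3) = 216 + 36*(2 - 12) = 216 + 36*(-10) = 216 - 360 = -144)
(K*181)*j = -80*181*(-144) = -14480*(-144) = 2085120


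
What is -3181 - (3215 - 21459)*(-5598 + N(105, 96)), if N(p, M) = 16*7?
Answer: -100089765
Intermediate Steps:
N(p, M) = 112
-3181 - (3215 - 21459)*(-5598 + N(105, 96)) = -3181 - (3215 - 21459)*(-5598 + 112) = -3181 - (-18244)*(-5486) = -3181 - 1*100086584 = -3181 - 100086584 = -100089765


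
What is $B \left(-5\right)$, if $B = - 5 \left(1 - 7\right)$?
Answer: $-150$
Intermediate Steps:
$B = 30$ ($B = \left(-5\right) \left(-6\right) = 30$)
$B \left(-5\right) = 30 \left(-5\right) = -150$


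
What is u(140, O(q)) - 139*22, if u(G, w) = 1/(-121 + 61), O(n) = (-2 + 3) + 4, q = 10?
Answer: -183481/60 ≈ -3058.0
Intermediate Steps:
O(n) = 5 (O(n) = 1 + 4 = 5)
u(G, w) = -1/60 (u(G, w) = 1/(-60) = -1/60)
u(140, O(q)) - 139*22 = -1/60 - 139*22 = -1/60 - 1*3058 = -1/60 - 3058 = -183481/60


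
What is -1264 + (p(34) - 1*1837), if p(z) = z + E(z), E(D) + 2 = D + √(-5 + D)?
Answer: -3035 + √29 ≈ -3029.6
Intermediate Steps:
E(D) = -2 + D + √(-5 + D) (E(D) = -2 + (D + √(-5 + D)) = -2 + D + √(-5 + D))
p(z) = -2 + √(-5 + z) + 2*z (p(z) = z + (-2 + z + √(-5 + z)) = -2 + √(-5 + z) + 2*z)
-1264 + (p(34) - 1*1837) = -1264 + ((-2 + √(-5 + 34) + 2*34) - 1*1837) = -1264 + ((-2 + √29 + 68) - 1837) = -1264 + ((66 + √29) - 1837) = -1264 + (-1771 + √29) = -3035 + √29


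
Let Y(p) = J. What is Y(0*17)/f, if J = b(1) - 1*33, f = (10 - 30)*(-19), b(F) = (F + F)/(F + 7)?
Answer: -131/1520 ≈ -0.086184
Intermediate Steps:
b(F) = 2*F/(7 + F) (b(F) = (2*F)/(7 + F) = 2*F/(7 + F))
f = 380 (f = -20*(-19) = 380)
J = -131/4 (J = 2*1/(7 + 1) - 1*33 = 2*1/8 - 33 = 2*1*(⅛) - 33 = ¼ - 33 = -131/4 ≈ -32.750)
Y(p) = -131/4
Y(0*17)/f = -131/4/380 = -131/4*1/380 = -131/1520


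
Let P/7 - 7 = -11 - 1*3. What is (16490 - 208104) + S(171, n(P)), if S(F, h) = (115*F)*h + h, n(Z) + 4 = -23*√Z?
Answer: -270278 - 3166226*I ≈ -2.7028e+5 - 3.1662e+6*I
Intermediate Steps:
P = -49 (P = 49 + 7*(-11 - 1*3) = 49 + 7*(-11 - 3) = 49 + 7*(-14) = 49 - 98 = -49)
n(Z) = -4 - 23*√Z
S(F, h) = h + 115*F*h (S(F, h) = 115*F*h + h = h + 115*F*h)
(16490 - 208104) + S(171, n(P)) = (16490 - 208104) + (-4 - 161*I)*(1 + 115*171) = -191614 + (-4 - 161*I)*(1 + 19665) = -191614 + (-4 - 161*I)*19666 = -191614 + (-78664 - 3166226*I) = -270278 - 3166226*I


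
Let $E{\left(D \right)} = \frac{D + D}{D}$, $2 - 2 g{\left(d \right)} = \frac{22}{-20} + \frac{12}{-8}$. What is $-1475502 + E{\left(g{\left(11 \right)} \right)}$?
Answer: $-1475500$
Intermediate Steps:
$g{\left(d \right)} = \frac{23}{10}$ ($g{\left(d \right)} = 1 - \frac{\frac{22}{-20} + \frac{12}{-8}}{2} = 1 - \frac{22 \left(- \frac{1}{20}\right) + 12 \left(- \frac{1}{8}\right)}{2} = 1 - \frac{- \frac{11}{10} - \frac{3}{2}}{2} = 1 - - \frac{13}{10} = 1 + \frac{13}{10} = \frac{23}{10}$)
$E{\left(D \right)} = 2$ ($E{\left(D \right)} = \frac{2 D}{D} = 2$)
$-1475502 + E{\left(g{\left(11 \right)} \right)} = -1475502 + 2 = -1475500$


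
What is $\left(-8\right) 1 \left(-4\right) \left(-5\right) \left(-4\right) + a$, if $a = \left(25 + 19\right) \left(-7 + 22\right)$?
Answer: $1300$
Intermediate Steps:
$a = 660$ ($a = 44 \cdot 15 = 660$)
$\left(-8\right) 1 \left(-4\right) \left(-5\right) \left(-4\right) + a = \left(-8\right) 1 \left(-4\right) \left(-5\right) \left(-4\right) + 660 = - 8 \cdot 20 \left(-4\right) + 660 = \left(-8\right) \left(-80\right) + 660 = 640 + 660 = 1300$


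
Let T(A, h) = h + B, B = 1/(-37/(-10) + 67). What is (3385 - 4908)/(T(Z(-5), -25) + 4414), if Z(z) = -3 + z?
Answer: -1076761/3103033 ≈ -0.34700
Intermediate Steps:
B = 10/707 (B = 1/(-37*(-⅒) + 67) = 1/(37/10 + 67) = 1/(707/10) = 10/707 ≈ 0.014144)
T(A, h) = 10/707 + h (T(A, h) = h + 10/707 = 10/707 + h)
(3385 - 4908)/(T(Z(-5), -25) + 4414) = (3385 - 4908)/((10/707 - 25) + 4414) = -1523/(-17665/707 + 4414) = -1523/3103033/707 = -1523*707/3103033 = -1076761/3103033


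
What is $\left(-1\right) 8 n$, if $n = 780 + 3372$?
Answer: $-33216$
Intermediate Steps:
$n = 4152$
$\left(-1\right) 8 n = \left(-1\right) 8 \cdot 4152 = \left(-8\right) 4152 = -33216$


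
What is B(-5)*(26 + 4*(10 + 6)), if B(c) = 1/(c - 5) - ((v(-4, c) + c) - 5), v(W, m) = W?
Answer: 1251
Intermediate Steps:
B(c) = 9 + 1/(-5 + c) - c (B(c) = 1/(c - 5) - ((-4 + c) - 5) = 1/(-5 + c) - (-9 + c) = 1/(-5 + c) + (9 - c) = 9 + 1/(-5 + c) - c)
B(-5)*(26 + 4*(10 + 6)) = ((-44 - 1*(-5)**2 + 14*(-5))/(-5 - 5))*(26 + 4*(10 + 6)) = ((-44 - 1*25 - 70)/(-10))*(26 + 4*16) = (-(-44 - 25 - 70)/10)*(26 + 64) = -1/10*(-139)*90 = (139/10)*90 = 1251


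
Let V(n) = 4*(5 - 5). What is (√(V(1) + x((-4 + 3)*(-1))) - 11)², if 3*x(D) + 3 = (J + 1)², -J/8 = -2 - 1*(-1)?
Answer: (11 - √26)² ≈ 34.822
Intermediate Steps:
J = 8 (J = -8*(-2 - 1*(-1)) = -8*(-2 + 1) = -8*(-1) = 8)
V(n) = 0 (V(n) = 4*0 = 0)
x(D) = 26 (x(D) = -1 + (8 + 1)²/3 = -1 + (⅓)*9² = -1 + (⅓)*81 = -1 + 27 = 26)
(√(V(1) + x((-4 + 3)*(-1))) - 11)² = (√(0 + 26) - 11)² = (√26 - 11)² = (-11 + √26)²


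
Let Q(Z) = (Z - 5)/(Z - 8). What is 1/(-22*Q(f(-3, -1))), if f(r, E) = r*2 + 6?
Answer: -4/55 ≈ -0.072727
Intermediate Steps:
f(r, E) = 6 + 2*r (f(r, E) = 2*r + 6 = 6 + 2*r)
Q(Z) = (-5 + Z)/(-8 + Z)
1/(-22*Q(f(-3, -1))) = 1/(-22*(-5 + (6 + 2*(-3)))/(-8 + (6 + 2*(-3)))) = 1/(-22*(-5 + (6 - 6))/(-8 + (6 - 6))) = 1/(-22*(-5 + 0)/(-8 + 0)) = 1/(-22*(-5)/(-8)) = 1/(-(-11)*(-5)/4) = 1/(-22*5/8) = 1/(-55/4) = -4/55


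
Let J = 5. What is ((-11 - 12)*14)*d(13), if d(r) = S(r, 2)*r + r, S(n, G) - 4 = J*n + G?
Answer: -301392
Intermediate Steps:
S(n, G) = 4 + G + 5*n (S(n, G) = 4 + (5*n + G) = 4 + (G + 5*n) = 4 + G + 5*n)
d(r) = r + r*(6 + 5*r) (d(r) = (4 + 2 + 5*r)*r + r = (6 + 5*r)*r + r = r*(6 + 5*r) + r = r + r*(6 + 5*r))
((-11 - 12)*14)*d(13) = ((-11 - 12)*14)*(13*(7 + 5*13)) = (-23*14)*(13*(7 + 65)) = -4186*72 = -322*936 = -301392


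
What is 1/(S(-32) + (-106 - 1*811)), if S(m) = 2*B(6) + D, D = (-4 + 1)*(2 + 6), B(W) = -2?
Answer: -1/945 ≈ -0.0010582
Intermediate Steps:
D = -24 (D = -3*8 = -24)
S(m) = -28 (S(m) = 2*(-2) - 24 = -4 - 24 = -28)
1/(S(-32) + (-106 - 1*811)) = 1/(-28 + (-106 - 1*811)) = 1/(-28 + (-106 - 811)) = 1/(-28 - 917) = 1/(-945) = -1/945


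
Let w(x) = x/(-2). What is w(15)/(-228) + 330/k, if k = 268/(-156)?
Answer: -1955905/10184 ≈ -192.06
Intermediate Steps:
k = -67/39 (k = 268*(-1/156) = -67/39 ≈ -1.7179)
w(x) = -x/2 (w(x) = x*(-½) = -x/2)
w(15)/(-228) + 330/k = -½*15/(-228) + 330/(-67/39) = -15/2*(-1/228) + 330*(-39/67) = 5/152 - 12870/67 = -1955905/10184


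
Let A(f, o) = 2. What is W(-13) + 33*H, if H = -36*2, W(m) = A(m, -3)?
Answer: -2374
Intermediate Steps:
W(m) = 2
H = -72
W(-13) + 33*H = 2 + 33*(-72) = 2 - 2376 = -2374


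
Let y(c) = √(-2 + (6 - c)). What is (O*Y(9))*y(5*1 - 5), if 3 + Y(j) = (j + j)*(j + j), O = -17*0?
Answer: 0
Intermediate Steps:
O = 0
y(c) = √(4 - c)
Y(j) = -3 + 4*j² (Y(j) = -3 + (j + j)*(j + j) = -3 + (2*j)*(2*j) = -3 + 4*j²)
(O*Y(9))*y(5*1 - 5) = (0*(-3 + 4*9²))*√(4 - (5*1 - 5)) = (0*(-3 + 4*81))*√(4 - (5 - 5)) = (0*(-3 + 324))*√(4 - 1*0) = (0*321)*√(4 + 0) = 0*√4 = 0*2 = 0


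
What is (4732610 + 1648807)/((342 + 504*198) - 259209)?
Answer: -303877/7575 ≈ -40.116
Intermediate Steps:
(4732610 + 1648807)/((342 + 504*198) - 259209) = 6381417/((342 + 99792) - 259209) = 6381417/(100134 - 259209) = 6381417/(-159075) = 6381417*(-1/159075) = -303877/7575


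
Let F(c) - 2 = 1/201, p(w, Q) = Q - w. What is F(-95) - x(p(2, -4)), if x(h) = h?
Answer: 1609/201 ≈ 8.0050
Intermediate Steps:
F(c) = 403/201 (F(c) = 2 + 1/201 = 403/201)
F(-95) - x(p(2, -4)) = 403/201 - (-4 - 1*2) = 403/201 - (-4 - 2) = 403/201 - 1*(-6) = 403/201 + 6 = 1609/201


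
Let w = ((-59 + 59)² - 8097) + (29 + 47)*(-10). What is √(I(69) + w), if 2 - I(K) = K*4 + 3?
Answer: I*√9134 ≈ 95.572*I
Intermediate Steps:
I(K) = -1 - 4*K (I(K) = 2 - (K*4 + 3) = 2 - (4*K + 3) = 2 - (3 + 4*K) = 2 + (-3 - 4*K) = -1 - 4*K)
w = -8857 (w = (0² - 8097) + 76*(-10) = (0 - 8097) - 760 = -8097 - 760 = -8857)
√(I(69) + w) = √((-1 - 4*69) - 8857) = √((-1 - 276) - 8857) = √(-277 - 8857) = √(-9134) = I*√9134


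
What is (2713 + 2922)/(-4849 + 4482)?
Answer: -5635/367 ≈ -15.354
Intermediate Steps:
(2713 + 2922)/(-4849 + 4482) = 5635/(-367) = 5635*(-1/367) = -5635/367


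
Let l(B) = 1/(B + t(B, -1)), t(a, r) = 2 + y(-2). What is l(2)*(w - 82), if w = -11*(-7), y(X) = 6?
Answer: -½ ≈ -0.50000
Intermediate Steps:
w = 77
t(a, r) = 8 (t(a, r) = 2 + 6 = 8)
l(B) = 1/(8 + B) (l(B) = 1/(B + 8) = 1/(8 + B))
l(2)*(w - 82) = (77 - 82)/(8 + 2) = -5/10 = (⅒)*(-5) = -½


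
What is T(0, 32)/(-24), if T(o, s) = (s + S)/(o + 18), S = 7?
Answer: -13/144 ≈ -0.090278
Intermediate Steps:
T(o, s) = (7 + s)/(18 + o) (T(o, s) = (s + 7)/(o + 18) = (7 + s)/(18 + o))
T(0, 32)/(-24) = ((7 + 32)/(18 + 0))/(-24) = (39/18)*(-1/24) = ((1/18)*39)*(-1/24) = (13/6)*(-1/24) = -13/144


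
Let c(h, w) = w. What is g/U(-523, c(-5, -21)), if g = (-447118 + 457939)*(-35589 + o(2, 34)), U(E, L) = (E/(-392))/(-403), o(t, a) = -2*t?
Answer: 60844749129528/523 ≈ 1.1634e+11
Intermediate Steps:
U(E, L) = E/157976 (U(E, L) = (E*(-1/392))*(-1/403) = -E/392*(-1/403) = E/157976)
g = -385151853 (g = (-447118 + 457939)*(-35589 - 2*2) = 10821*(-35589 - 4) = 10821*(-35593) = -385151853)
g/U(-523, c(-5, -21)) = -385151853/((1/157976)*(-523)) = -385151853/(-523/157976) = -385151853*(-157976/523) = 60844749129528/523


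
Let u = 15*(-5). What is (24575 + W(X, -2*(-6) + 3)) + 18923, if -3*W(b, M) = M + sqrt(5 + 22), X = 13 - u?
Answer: 43493 - sqrt(3) ≈ 43491.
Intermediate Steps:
u = -75
X = 88 (X = 13 - 1*(-75) = 13 + 75 = 88)
W(b, M) = -sqrt(3) - M/3 (W(b, M) = -(M + sqrt(5 + 22))/3 = -(M + sqrt(27))/3 = -(M + 3*sqrt(3))/3 = -sqrt(3) - M/3)
(24575 + W(X, -2*(-6) + 3)) + 18923 = (24575 + (-sqrt(3) - (-2*(-6) + 3)/3)) + 18923 = (24575 + (-sqrt(3) - (12 + 3)/3)) + 18923 = (24575 + (-sqrt(3) - 1/3*15)) + 18923 = (24575 + (-sqrt(3) - 5)) + 18923 = (24575 + (-5 - sqrt(3))) + 18923 = (24570 - sqrt(3)) + 18923 = 43493 - sqrt(3)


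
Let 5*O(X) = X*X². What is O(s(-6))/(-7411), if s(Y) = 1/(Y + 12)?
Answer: -1/8003880 ≈ -1.2494e-7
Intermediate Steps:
s(Y) = 1/(12 + Y)
O(X) = X³/5 (O(X) = (X*X²)/5 = X³/5)
O(s(-6))/(-7411) = ((1/(12 - 6))³/5)/(-7411) = ((1/6)³/5)*(-1/7411) = ((⅙)³/5)*(-1/7411) = ((⅕)*(1/216))*(-1/7411) = (1/1080)*(-1/7411) = -1/8003880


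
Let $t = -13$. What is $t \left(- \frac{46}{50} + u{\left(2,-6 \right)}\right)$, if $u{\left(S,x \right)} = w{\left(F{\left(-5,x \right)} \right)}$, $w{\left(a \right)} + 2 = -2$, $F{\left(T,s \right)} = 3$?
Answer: $\frac{1599}{25} \approx 63.96$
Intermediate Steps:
$w{\left(a \right)} = -4$ ($w{\left(a \right)} = -2 - 2 = -4$)
$u{\left(S,x \right)} = -4$
$t \left(- \frac{46}{50} + u{\left(2,-6 \right)}\right) = - 13 \left(- \frac{46}{50} - 4\right) = - 13 \left(\left(-46\right) \frac{1}{50} - 4\right) = - 13 \left(- \frac{23}{25} - 4\right) = \left(-13\right) \left(- \frac{123}{25}\right) = \frac{1599}{25}$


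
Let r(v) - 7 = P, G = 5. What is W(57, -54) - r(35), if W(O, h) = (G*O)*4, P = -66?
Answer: 1199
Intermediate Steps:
r(v) = -59 (r(v) = 7 - 66 = -59)
W(O, h) = 20*O (W(O, h) = (5*O)*4 = 20*O)
W(57, -54) - r(35) = 20*57 - 1*(-59) = 1140 + 59 = 1199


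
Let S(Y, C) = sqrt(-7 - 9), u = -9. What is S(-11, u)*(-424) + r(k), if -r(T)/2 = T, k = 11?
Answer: -22 - 1696*I ≈ -22.0 - 1696.0*I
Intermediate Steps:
r(T) = -2*T
S(Y, C) = 4*I (S(Y, C) = sqrt(-16) = 4*I)
S(-11, u)*(-424) + r(k) = (4*I)*(-424) - 2*11 = -1696*I - 22 = -22 - 1696*I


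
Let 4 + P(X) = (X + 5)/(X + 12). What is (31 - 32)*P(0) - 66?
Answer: -749/12 ≈ -62.417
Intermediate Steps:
P(X) = -4 + (5 + X)/(12 + X) (P(X) = -4 + (X + 5)/(X + 12) = -4 + (5 + X)/(12 + X))
(31 - 32)*P(0) - 66 = (31 - 32)*((-43 - 3*0)/(12 + 0)) - 66 = -(-43 + 0)/12 - 66 = -(-43)/12 - 66 = -1*(-43/12) - 66 = 43/12 - 66 = -749/12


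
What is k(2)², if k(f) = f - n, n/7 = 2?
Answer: 144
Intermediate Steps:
n = 14 (n = 7*2 = 14)
k(f) = -14 + f (k(f) = f - 1*14 = f - 14 = -14 + f)
k(2)² = (-14 + 2)² = (-12)² = 144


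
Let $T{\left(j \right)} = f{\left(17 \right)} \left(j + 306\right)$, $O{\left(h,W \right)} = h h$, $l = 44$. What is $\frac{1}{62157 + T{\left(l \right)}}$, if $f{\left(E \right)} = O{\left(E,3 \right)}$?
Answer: $\frac{1}{163307} \approx 6.1234 \cdot 10^{-6}$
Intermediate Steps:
$O{\left(h,W \right)} = h^{2}$
$f{\left(E \right)} = E^{2}$
$T{\left(j \right)} = 88434 + 289 j$ ($T{\left(j \right)} = 17^{2} \left(j + 306\right) = 289 \left(306 + j\right) = 88434 + 289 j$)
$\frac{1}{62157 + T{\left(l \right)}} = \frac{1}{62157 + \left(88434 + 289 \cdot 44\right)} = \frac{1}{62157 + \left(88434 + 12716\right)} = \frac{1}{62157 + 101150} = \frac{1}{163307}$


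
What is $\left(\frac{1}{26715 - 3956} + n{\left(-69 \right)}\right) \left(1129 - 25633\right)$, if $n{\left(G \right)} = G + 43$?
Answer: $\frac{14499825432}{22759} \approx 6.371 \cdot 10^{5}$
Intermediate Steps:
$n{\left(G \right)} = 43 + G$
$\left(\frac{1}{26715 - 3956} + n{\left(-69 \right)}\right) \left(1129 - 25633\right) = \left(\frac{1}{26715 - 3956} + \left(43 - 69\right)\right) \left(1129 - 25633\right) = \left(\frac{1}{22759} - 26\right) \left(-24504\right) = \left(- \frac{591733}{22759}\right) \left(-24504\right) = \frac{14499825432}{22759}$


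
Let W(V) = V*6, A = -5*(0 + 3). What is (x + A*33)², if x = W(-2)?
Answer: 257049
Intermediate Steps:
A = -15 (A = -5*3 = -15)
W(V) = 6*V
x = -12 (x = 6*(-2) = -12)
(x + A*33)² = (-12 - 15*33)² = (-12 - 495)² = (-507)² = 257049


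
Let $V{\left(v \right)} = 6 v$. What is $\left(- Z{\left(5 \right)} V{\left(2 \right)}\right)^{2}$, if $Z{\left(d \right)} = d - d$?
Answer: $0$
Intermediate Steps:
$Z{\left(d \right)} = 0$
$\left(- Z{\left(5 \right)} V{\left(2 \right)}\right)^{2} = \left(\left(-1\right) 0 \cdot 6 \cdot 2\right)^{2} = \left(0 \cdot 12\right)^{2} = 0^{2} = 0$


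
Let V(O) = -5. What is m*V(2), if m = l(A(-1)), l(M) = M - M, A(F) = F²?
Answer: 0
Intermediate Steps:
l(M) = 0
m = 0
m*V(2) = 0*(-5) = 0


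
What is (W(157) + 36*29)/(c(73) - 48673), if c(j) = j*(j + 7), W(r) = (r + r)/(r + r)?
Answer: -1045/42833 ≈ -0.024397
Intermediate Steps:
W(r) = 1 (W(r) = (2*r)/((2*r)) = (2*r)*(1/(2*r)) = 1)
c(j) = j*(7 + j)
(W(157) + 36*29)/(c(73) - 48673) = (1 + 36*29)/(73*(7 + 73) - 48673) = (1 + 1044)/(73*80 - 48673) = 1045/(5840 - 48673) = 1045/(-42833) = 1045*(-1/42833) = -1045/42833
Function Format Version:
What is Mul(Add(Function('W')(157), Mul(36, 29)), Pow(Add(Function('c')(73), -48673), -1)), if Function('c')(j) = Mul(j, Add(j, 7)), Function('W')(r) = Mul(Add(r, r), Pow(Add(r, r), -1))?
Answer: Rational(-1045, 42833) ≈ -0.024397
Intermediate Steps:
Function('W')(r) = 1 (Function('W')(r) = Mul(Mul(2, r), Pow(Mul(2, r), -1)) = Mul(Mul(2, r), Mul(Rational(1, 2), Pow(r, -1))) = 1)
Function('c')(j) = Mul(j, Add(7, j))
Mul(Add(Function('W')(157), Mul(36, 29)), Pow(Add(Function('c')(73), -48673), -1)) = Mul(Add(1, Mul(36, 29)), Pow(Add(Mul(73, Add(7, 73)), -48673), -1)) = Mul(Add(1, 1044), Pow(Add(Mul(73, 80), -48673), -1)) = Mul(1045, Pow(Add(5840, -48673), -1)) = Mul(1045, Pow(-42833, -1)) = Mul(1045, Rational(-1, 42833)) = Rational(-1045, 42833)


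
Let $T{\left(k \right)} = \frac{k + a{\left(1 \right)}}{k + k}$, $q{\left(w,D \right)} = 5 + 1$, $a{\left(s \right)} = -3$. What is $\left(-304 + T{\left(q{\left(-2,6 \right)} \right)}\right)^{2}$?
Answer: $\frac{1476225}{16} \approx 92264.0$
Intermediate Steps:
$q{\left(w,D \right)} = 6$
$T{\left(k \right)} = \frac{-3 + k}{2 k}$ ($T{\left(k \right)} = \frac{k - 3}{k + k} = \frac{-3 + k}{2 k}$)
$\left(-304 + T{\left(q{\left(-2,6 \right)} \right)}\right)^{2} = \left(-304 + \frac{-3 + 6}{2 \cdot 6}\right)^{2} = \left(-304 + \frac{1}{2} \cdot \frac{1}{6} \cdot 3\right)^{2} = \left(-304 + \frac{1}{4}\right)^{2} = \left(- \frac{1215}{4}\right)^{2} = \frac{1476225}{16}$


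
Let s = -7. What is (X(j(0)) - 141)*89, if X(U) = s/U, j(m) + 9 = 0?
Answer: -112318/9 ≈ -12480.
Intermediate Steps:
j(m) = -9 (j(m) = -9 + 0 = -9)
X(U) = -7/U
(X(j(0)) - 141)*89 = (-7/(-9) - 141)*89 = (-7*(-⅑) - 141)*89 = (7/9 - 141)*89 = -1262/9*89 = -112318/9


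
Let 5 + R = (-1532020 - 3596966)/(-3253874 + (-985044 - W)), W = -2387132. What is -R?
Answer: 688324/308631 ≈ 2.2302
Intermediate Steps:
R = -688324/308631 (R = -5 + (-1532020 - 3596966)/(-3253874 + (-985044 - 1*(-2387132))) = -5 - 5128986/(-3253874 + (-985044 + 2387132)) = -5 - 5128986/(-3253874 + 1402088) = -5 - 5128986/(-1851786) = -5 - 5128986*(-1/1851786) = -5 + 854831/308631 = -688324/308631 ≈ -2.2302)
-R = -1*(-688324/308631) = 688324/308631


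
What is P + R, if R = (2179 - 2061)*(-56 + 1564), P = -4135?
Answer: 173809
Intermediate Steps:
R = 177944 (R = 118*1508 = 177944)
P + R = -4135 + 177944 = 173809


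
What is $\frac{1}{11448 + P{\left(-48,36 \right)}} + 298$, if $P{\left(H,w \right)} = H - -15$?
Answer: $\frac{3401671}{11415} \approx 298.0$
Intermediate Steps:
$P{\left(H,w \right)} = 15 + H$ ($P{\left(H,w \right)} = H + 15 = 15 + H$)
$\frac{1}{11448 + P{\left(-48,36 \right)}} + 298 = \frac{1}{11448 + \left(15 - 48\right)} + 298 = \frac{1}{11448 - 33} + 298 = \frac{1}{11415} + 298 = \frac{3401671}{11415}$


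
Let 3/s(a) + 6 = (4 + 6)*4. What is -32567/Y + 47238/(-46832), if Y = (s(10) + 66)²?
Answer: -1000805279603/118227594744 ≈ -8.4651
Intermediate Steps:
s(a) = 3/34 (s(a) = 3/(-6 + (4 + 6)*4) = 3/(-6 + 10*4) = 3/(-6 + 40) = 3/34)
Y = 5049009/1156 (Y = (3/34 + 66)² = (2247/34)² = 5049009/1156 ≈ 4367.7)
-32567/Y + 47238/(-46832) = -32567/5049009/1156 + 47238/(-46832) = -32567*1156/5049009 + 47238*(-1/46832) = -37647452/5049009 - 23619/23416 = -1000805279603/118227594744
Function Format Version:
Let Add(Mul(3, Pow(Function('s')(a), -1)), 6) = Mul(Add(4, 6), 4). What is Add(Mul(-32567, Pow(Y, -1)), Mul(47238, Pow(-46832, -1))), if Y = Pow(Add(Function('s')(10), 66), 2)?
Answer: Rational(-1000805279603, 118227594744) ≈ -8.4651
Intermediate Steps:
Function('s')(a) = Rational(3, 34) (Function('s')(a) = Mul(3, Pow(Add(-6, Mul(Add(4, 6), 4)), -1)) = Mul(3, Pow(Add(-6, Mul(10, 4)), -1)) = Mul(3, Pow(Add(-6, 40), -1)) = Mul(3, Pow(34, -1)) = Mul(3, Rational(1, 34)) = Rational(3, 34))
Y = Rational(5049009, 1156) (Y = Pow(Add(Rational(3, 34), 66), 2) = Pow(Rational(2247, 34), 2) = Rational(5049009, 1156) ≈ 4367.7)
Add(Mul(-32567, Pow(Y, -1)), Mul(47238, Pow(-46832, -1))) = Add(Mul(-32567, Pow(Rational(5049009, 1156), -1)), Mul(47238, Pow(-46832, -1))) = Add(Mul(-32567, Rational(1156, 5049009)), Mul(47238, Rational(-1, 46832))) = Add(Rational(-37647452, 5049009), Rational(-23619, 23416)) = Rational(-1000805279603, 118227594744)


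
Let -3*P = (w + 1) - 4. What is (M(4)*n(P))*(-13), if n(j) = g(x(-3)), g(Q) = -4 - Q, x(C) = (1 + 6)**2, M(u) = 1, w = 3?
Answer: 689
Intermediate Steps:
P = 0 (P = -((3 + 1) - 4)/3 = -(4 - 4)/3 = -1/3*0 = 0)
x(C) = 49 (x(C) = 7**2 = 49)
n(j) = -53 (n(j) = -4 - 1*49 = -4 - 49 = -53)
(M(4)*n(P))*(-13) = (1*(-53))*(-13) = -53*(-13) = 689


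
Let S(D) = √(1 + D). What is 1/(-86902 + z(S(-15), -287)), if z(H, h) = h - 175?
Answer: -1/87364 ≈ -1.1446e-5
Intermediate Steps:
z(H, h) = -175 + h
1/(-86902 + z(S(-15), -287)) = 1/(-86902 + (-175 - 287)) = 1/(-86902 - 462) = 1/(-87364) = -1/87364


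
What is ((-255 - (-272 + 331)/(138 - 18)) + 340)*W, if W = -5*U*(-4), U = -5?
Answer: -50705/6 ≈ -8450.8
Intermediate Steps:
W = -100 (W = -5*(-5)*(-4) = 25*(-4) = -100)
((-255 - (-272 + 331)/(138 - 18)) + 340)*W = ((-255 - (-272 + 331)/(138 - 18)) + 340)*(-100) = ((-255 - 59/120) + 340)*(-100) = (-30659/120 + 340)*(-100) = (10141/120)*(-100) = -50705/6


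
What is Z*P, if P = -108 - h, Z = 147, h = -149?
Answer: 6027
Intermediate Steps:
P = 41 (P = -108 - 1*(-149) = -108 + 149 = 41)
Z*P = 147*41 = 6027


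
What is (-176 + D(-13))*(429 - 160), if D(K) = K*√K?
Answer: -47344 - 3497*I*√13 ≈ -47344.0 - 12609.0*I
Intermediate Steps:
D(K) = K^(3/2)
(-176 + D(-13))*(429 - 160) = (-176 + (-13)^(3/2))*(429 - 160) = (-176 - 13*I*√13)*269 = -47344 - 3497*I*√13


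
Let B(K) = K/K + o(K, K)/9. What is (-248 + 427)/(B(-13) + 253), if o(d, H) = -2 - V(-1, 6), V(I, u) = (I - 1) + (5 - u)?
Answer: 1611/2287 ≈ 0.70442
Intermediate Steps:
V(I, u) = 4 + I - u (V(I, u) = (-1 + I) + (5 - u) = 4 + I - u)
o(d, H) = 1 (o(d, H) = -2 - (4 - 1 - 1*6) = -2 - (4 - 1 - 6) = -2 - 1*(-3) = -2 + 3 = 1)
B(K) = 10/9 (B(K) = K/K + 1/9 = 1 + 1*(1/9) = 1 + 1/9 = 10/9)
(-248 + 427)/(B(-13) + 253) = (-248 + 427)/(10/9 + 253) = 179/(2287/9) = 179*(9/2287) = 1611/2287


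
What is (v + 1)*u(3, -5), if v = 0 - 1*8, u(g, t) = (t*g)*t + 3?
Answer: -546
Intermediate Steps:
u(g, t) = 3 + g*t² (u(g, t) = (g*t)*t + 3 = g*t² + 3 = 3 + g*t²)
v = -8 (v = 0 - 8 = -8)
(v + 1)*u(3, -5) = (-8 + 1)*(3 + 3*(-5)²) = -7*(3 + 3*25) = -7*(3 + 75) = -7*78 = -546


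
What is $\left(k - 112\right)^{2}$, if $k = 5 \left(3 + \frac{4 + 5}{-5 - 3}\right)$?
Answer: $\frac{674041}{64} \approx 10532.0$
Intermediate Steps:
$k = \frac{75}{8}$ ($k = 5 \left(3 + \frac{9}{-8}\right) = 5 \left(3 + 9 \left(- \frac{1}{8}\right)\right) = 5 \left(3 - \frac{9}{8}\right) = 5 \cdot \frac{15}{8} = \frac{75}{8} \approx 9.375$)
$\left(k - 112\right)^{2} = \left(\frac{75}{8} - 112\right)^{2} = \left(- \frac{821}{8}\right)^{2} = \frac{674041}{64}$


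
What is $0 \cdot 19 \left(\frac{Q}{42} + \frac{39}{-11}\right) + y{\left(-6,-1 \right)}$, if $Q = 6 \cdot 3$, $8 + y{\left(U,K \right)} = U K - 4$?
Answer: $-6$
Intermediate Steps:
$y{\left(U,K \right)} = -12 + K U$ ($y{\left(U,K \right)} = -8 + \left(U K - 4\right) = -8 + \left(K U - 4\right) = -8 + \left(-4 + K U\right) = -12 + K U$)
$Q = 18$
$0 \cdot 19 \left(\frac{Q}{42} + \frac{39}{-11}\right) + y{\left(-6,-1 \right)} = 0 \cdot 19 \left(\frac{18}{42} + \frac{39}{-11}\right) - 6 = 0 \left(18 \cdot \frac{1}{42} + 39 \left(- \frac{1}{11}\right)\right) + \left(-12 + 6\right) = 0 \left(\frac{3}{7} - \frac{39}{11}\right) - 6 = 0 \left(- \frac{240}{77}\right) - 6 = 0 - 6 = -6$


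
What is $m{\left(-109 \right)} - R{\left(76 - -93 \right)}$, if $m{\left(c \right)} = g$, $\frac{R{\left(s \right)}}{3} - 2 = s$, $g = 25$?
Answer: $-488$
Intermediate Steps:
$R{\left(s \right)} = 6 + 3 s$
$m{\left(c \right)} = 25$
$m{\left(-109 \right)} - R{\left(76 - -93 \right)} = 25 - \left(6 + 3 \left(76 - -93\right)\right) = 25 - \left(6 + 3 \left(76 + 93\right)\right) = 25 - \left(6 + 3 \cdot 169\right) = 25 - \left(6 + 507\right) = 25 - 513 = -488$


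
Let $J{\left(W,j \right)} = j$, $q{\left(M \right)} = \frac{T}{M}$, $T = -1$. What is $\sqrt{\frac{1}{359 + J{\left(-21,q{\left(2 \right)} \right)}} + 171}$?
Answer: $\frac{\sqrt{87910653}}{717} \approx 13.077$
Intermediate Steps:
$q{\left(M \right)} = - \frac{1}{M}$
$\sqrt{\frac{1}{359 + J{\left(-21,q{\left(2 \right)} \right)}} + 171} = \sqrt{\frac{1}{359 - \frac{1}{2}} + 171} = \sqrt{\frac{1}{\frac{717}{2}} + 171} = \sqrt{\frac{2}{717} + 171} = \sqrt{\frac{122609}{717}} = \frac{\sqrt{87910653}}{717}$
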